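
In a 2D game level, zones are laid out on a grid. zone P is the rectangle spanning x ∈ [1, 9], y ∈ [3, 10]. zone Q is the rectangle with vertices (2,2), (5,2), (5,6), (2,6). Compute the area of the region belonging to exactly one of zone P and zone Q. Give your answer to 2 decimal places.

50.00

|zone P∩zone Q|: x∈[2,5], y∈[3,6] → 3·3 = 9.
|zone P △ zone Q| = |zone P| + |zone Q| − 2·|zone P∩zone Q| = 56 + 12 − 18 = 50.00.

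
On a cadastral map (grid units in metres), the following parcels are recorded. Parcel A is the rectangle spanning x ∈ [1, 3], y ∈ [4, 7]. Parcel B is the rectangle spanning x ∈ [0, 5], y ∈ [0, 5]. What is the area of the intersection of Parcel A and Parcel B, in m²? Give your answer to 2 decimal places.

2.00

|Parcel A∩Parcel B|: x∈[1,3], y∈[4,5] → 2·1 = 2.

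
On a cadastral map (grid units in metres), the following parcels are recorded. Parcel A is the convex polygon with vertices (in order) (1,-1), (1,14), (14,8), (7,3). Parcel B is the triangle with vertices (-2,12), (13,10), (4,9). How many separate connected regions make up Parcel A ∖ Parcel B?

2

Parcel A ∖ Parcel B splits into 2 disjoint pieces (area 76.4142, area 8.775).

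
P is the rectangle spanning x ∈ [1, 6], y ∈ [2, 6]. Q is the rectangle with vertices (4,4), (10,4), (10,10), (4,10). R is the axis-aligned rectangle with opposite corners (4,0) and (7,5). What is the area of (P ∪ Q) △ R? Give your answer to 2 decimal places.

|P ∪ Q| = 52.
|(P ∪ Q) ∩ R| = 7.
|(P ∪ Q) △ R| = 52 + 15 − 14 = 53.00.

53.00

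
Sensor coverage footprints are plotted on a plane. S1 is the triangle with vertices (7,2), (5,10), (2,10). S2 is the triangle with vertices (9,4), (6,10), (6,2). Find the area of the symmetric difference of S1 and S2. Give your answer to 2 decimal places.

21.70

|S1| = 12, |S2| = 12, |S1∩S2| = 1.1496.
|S1 △ S2| = |S1| + |S2| − 2·|S1∩S2| = 12 + 12 − 2.2992 = 21.70.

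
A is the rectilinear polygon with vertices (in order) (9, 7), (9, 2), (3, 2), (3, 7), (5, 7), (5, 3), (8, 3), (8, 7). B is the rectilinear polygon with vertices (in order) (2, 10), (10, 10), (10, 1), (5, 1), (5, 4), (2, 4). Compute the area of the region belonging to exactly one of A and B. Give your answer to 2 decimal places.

53.00

|A| = 18, |B| = 63, |A∩B| = 14.
|A △ B| = |A| + |B| − 2·|A∩B| = 18 + 63 − 28 = 53.00.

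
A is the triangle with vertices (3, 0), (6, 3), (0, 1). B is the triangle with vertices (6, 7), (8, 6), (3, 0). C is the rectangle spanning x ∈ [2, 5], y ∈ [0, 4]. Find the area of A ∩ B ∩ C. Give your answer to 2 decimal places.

1.27

The intersection is the polygon with vertices (3,0), (4,2.333), (5,2.667), (5,2.4).
By the shoelace formula its area is 1.27.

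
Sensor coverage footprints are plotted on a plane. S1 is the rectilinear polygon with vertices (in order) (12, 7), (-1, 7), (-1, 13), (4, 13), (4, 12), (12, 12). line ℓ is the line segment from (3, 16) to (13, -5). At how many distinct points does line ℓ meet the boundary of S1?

2

The segment meets the boundary at (7.286,7), (4.905,12).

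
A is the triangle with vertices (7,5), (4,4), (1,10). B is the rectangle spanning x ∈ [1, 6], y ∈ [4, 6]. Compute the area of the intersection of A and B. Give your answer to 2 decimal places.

The intersection is the polygon with vertices (4,4), (3,6), (5.8,6), (6,5.833), (6,4.667).
By the shoelace formula its area is 4.32.

4.32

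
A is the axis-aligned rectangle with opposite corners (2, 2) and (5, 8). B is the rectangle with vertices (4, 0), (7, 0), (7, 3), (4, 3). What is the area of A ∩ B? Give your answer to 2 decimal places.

|A∩B|: x∈[4,5], y∈[2,3] → 1·1 = 1.

1.00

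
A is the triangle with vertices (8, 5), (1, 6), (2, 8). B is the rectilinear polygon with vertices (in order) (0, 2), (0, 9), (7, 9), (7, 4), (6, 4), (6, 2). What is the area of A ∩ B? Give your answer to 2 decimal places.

The intersection is the polygon with vertices (1,6), (2,8), (7,5.5), (7,5.143).
By the shoelace formula its area is 7.32.

7.32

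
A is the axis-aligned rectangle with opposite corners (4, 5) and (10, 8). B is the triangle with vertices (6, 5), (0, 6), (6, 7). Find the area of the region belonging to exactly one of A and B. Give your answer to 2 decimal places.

17.33

|A| = 18, |B| = 6, |A∩B| = 3.3333.
|A △ B| = |A| + |B| − 2·|A∩B| = 18 + 6 − 6.6667 = 17.33.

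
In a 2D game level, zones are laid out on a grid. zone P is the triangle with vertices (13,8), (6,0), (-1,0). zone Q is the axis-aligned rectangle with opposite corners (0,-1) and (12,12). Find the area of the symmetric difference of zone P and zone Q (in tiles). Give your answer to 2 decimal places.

|zone P| = 28, |zone Q| = 156, |zone P∩zone Q| = 27.4286.
|zone P △ zone Q| = |zone P| + |zone Q| − 2·|zone P∩zone Q| = 28 + 156 − 54.8571 = 129.14.

129.14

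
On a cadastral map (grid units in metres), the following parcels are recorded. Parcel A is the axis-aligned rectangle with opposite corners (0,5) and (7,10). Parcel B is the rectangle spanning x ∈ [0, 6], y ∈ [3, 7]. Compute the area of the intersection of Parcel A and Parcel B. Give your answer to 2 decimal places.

|Parcel A∩Parcel B|: x∈[0,6], y∈[5,7] → 6·2 = 12.

12.00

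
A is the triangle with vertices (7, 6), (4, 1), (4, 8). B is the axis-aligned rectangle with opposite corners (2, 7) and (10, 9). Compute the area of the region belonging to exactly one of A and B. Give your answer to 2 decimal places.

25.00

|A| = 10.5, |B| = 16, |A∩B| = 0.75.
|A △ B| = |A| + |B| − 2·|A∩B| = 10.5 + 16 − 1.5 = 25.00.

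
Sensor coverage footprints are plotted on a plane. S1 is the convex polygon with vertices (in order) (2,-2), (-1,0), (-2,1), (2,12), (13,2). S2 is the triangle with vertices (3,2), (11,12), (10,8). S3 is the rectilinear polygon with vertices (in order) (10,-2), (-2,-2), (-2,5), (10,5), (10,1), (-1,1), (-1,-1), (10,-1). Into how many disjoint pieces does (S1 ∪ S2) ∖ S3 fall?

2

(S1 ∪ S2) ∖ S3 splits into 2 disjoint pieces (area 42.6021, area 21.9659).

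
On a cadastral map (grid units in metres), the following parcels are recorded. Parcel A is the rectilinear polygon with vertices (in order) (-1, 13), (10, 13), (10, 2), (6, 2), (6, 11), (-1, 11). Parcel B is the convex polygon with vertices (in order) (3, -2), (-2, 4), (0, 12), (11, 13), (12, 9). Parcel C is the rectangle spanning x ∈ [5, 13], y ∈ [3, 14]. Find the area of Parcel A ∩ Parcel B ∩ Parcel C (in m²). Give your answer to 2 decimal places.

The intersection is the polygon with vertices (7.091,3), (6,3), (6,11), (5,11), (5,12.454), (10,12.909), (10,6.556).
By the shoelace formula its area is 35.24.

35.24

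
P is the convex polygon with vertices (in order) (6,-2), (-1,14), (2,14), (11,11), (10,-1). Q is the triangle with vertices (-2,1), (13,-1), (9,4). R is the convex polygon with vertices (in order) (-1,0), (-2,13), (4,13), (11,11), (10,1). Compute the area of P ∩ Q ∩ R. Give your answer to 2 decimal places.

The intersection is the polygon with vertices (9,4), (10.156,2.556), (10,1), (4.891,0.535), (3.975,2.629).
By the shoelace formula its area is 14.80.

14.80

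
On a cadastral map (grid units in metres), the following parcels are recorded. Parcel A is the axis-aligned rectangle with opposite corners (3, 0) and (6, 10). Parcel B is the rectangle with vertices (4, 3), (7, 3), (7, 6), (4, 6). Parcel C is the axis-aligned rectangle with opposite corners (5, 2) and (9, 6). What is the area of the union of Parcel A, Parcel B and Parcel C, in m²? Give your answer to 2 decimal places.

42.00

By inclusion–exclusion:
Individual areas: |Parcel A| = 30, |Parcel B| = 9, |Parcel C| = 16.
|Parcel A∩Parcel B|: x∈[4,6], y∈[3,6] → 2·3 = 6.
|Parcel A∩Parcel C|: x∈[5,6], y∈[2,6] → 1·4 = 4.
|Parcel B∩Parcel C|: x∈[5,7], y∈[3,6] → 2·3 = 6.
|Parcel A∩Parcel B∩Parcel C| = 3.
|Parcel A ∪ Parcel B ∪ Parcel C| = 55 − 16 + 3 = 42.00.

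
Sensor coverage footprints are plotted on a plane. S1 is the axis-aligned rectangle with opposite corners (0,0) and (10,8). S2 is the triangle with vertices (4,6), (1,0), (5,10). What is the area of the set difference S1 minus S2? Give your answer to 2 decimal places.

|S1| = 80, |S1∩S2| = 2.7.
|S1 ∖ S2| = |S1| − |S1∩S2| = 80 − 2.7 = 77.30.

77.30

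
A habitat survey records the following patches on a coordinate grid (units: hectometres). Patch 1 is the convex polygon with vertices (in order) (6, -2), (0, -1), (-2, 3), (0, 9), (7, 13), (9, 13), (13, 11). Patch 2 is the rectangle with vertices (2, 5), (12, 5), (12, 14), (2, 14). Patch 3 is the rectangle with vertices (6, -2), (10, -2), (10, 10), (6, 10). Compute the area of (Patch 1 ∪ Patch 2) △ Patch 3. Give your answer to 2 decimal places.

144.13

|Patch 1 ∪ Patch 2| = 162.5137.
|(Patch 1 ∪ Patch 2) ∩ Patch 3| = 33.1923.
|(Patch 1 ∪ Patch 2) △ Patch 3| = 162.5137 + 48 − 66.3846 = 144.13.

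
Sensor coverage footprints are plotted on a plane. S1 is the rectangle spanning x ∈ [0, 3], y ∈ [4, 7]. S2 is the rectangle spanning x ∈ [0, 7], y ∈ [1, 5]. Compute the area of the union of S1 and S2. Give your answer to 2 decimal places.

34.00

By inclusion–exclusion:
Individual areas: |S1| = 9, |S2| = 28.
|S1∩S2|: x∈[0,3], y∈[4,5] → 3·1 = 3.
|S1 ∪ S2| = 37 − 3 = 34.00.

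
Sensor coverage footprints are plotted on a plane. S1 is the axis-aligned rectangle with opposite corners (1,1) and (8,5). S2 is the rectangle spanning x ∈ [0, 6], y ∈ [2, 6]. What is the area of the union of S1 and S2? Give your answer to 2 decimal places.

37.00

By inclusion–exclusion:
Individual areas: |S1| = 28, |S2| = 24.
|S1∩S2|: x∈[1,6], y∈[2,5] → 5·3 = 15.
|S1 ∪ S2| = 52 − 15 = 37.00.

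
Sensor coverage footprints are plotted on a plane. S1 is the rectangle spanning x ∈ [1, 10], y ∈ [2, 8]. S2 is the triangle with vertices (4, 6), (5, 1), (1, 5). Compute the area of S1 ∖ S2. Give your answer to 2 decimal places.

|S1| = 54, |S1∩S2| = 7.6.
|S1 ∖ S2| = |S1| − |S1∩S2| = 54 − 7.6 = 46.40.

46.40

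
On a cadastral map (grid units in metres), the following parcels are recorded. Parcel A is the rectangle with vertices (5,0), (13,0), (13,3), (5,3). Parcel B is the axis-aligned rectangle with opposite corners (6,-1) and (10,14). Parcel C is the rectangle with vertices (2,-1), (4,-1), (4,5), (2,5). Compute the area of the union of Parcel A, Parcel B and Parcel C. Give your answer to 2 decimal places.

84.00

By inclusion–exclusion:
Individual areas: |Parcel A| = 24, |Parcel B| = 60, |Parcel C| = 12.
|Parcel A∩Parcel B|: x∈[6,10], y∈[0,3] → 4·3 = 12.
|Parcel A∩Parcel C| = 0 (no overlap).
|Parcel B∩Parcel C| = 0 (no overlap).
|Parcel A∩Parcel B∩Parcel C| = 0.
|Parcel A ∪ Parcel B ∪ Parcel C| = 96 − 12 + 0 = 84.00.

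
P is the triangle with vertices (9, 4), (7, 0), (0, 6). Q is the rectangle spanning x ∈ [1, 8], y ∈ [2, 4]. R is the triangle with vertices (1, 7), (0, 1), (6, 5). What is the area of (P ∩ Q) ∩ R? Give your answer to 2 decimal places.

The region (P ∩ Q) ∩ R is the polygon with vertices (4.5,4), (3.281,3.188), (2.333,4).
By the shoelace formula its area is 0.88.

0.88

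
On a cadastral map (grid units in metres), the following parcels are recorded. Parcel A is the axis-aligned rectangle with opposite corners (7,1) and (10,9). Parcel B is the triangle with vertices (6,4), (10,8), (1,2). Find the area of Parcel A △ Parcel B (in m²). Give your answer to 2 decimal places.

27.00

|Parcel A| = 24, |Parcel B| = 6, |Parcel A∩Parcel B| = 1.5.
|Parcel A △ Parcel B| = |Parcel A| + |Parcel B| − 2·|Parcel A∩Parcel B| = 24 + 6 − 3 = 27.00.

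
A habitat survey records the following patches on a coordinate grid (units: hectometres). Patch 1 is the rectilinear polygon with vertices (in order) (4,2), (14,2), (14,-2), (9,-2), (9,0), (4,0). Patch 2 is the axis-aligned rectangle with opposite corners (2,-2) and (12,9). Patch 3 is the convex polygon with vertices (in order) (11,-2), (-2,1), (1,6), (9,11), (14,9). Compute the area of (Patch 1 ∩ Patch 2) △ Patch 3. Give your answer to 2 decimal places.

107.09

|Patch 1 ∩ Patch 2| = 22.
|(Patch 1 ∩ Patch 2) ∩ Patch 3| = 19.7051.
|(Patch 1 ∩ Patch 2) △ Patch 3| = 22 + 124.5 − 39.4103 = 107.09.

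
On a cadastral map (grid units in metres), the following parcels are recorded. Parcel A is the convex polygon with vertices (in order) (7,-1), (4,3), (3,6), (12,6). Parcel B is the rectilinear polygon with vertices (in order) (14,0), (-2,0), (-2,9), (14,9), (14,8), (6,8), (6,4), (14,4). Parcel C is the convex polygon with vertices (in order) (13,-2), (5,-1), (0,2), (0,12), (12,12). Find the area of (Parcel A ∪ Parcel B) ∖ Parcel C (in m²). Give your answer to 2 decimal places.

28.23

|Parcel A ∪ Parcel B| = 123.3036.
|(Parcel A ∪ Parcel B) ∩ Parcel C| = 95.0774.
|(Parcel A ∪ Parcel B) ∖ Parcel C| = 123.3036 − 95.0774 = 28.23.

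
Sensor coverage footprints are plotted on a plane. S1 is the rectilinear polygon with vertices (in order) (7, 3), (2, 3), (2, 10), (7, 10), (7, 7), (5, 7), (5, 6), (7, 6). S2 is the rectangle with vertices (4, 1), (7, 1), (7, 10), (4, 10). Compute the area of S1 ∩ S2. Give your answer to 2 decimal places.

19.00

The intersection is the polygon with vertices (4,3), (4,10), (7,10), (7,7), (5,7), (5,6), (7,6), (7,3).
By the shoelace formula its area is 19.00.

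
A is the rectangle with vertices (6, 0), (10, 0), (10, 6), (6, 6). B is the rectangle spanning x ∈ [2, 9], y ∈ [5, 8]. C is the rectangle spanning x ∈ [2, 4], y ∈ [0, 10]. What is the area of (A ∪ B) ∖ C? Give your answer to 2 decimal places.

36.00

|A ∪ B| = 42.
|(A ∪ B) ∩ C| = 6.
|(A ∪ B) ∖ C| = 42 − 6 = 36.00.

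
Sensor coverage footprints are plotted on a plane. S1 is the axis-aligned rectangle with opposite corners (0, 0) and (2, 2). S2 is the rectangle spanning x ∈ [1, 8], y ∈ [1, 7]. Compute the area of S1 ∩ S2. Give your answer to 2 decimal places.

|S1∩S2|: x∈[1,2], y∈[1,2] → 1·1 = 1.

1.00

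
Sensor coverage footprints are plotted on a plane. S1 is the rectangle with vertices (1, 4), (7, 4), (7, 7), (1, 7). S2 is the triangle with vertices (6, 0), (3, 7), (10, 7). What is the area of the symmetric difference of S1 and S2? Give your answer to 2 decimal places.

22.36

|S1| = 18, |S2| = 24.5, |S1∩S2| = 10.0714.
|S1 △ S2| = |S1| + |S2| − 2·|S1∩S2| = 18 + 24.5 − 20.1429 = 22.36.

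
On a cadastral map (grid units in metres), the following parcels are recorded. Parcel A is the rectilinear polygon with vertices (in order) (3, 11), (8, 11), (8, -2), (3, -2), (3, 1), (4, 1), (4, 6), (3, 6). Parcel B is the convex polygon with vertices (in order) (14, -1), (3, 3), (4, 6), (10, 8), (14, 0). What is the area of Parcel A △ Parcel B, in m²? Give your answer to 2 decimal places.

|Parcel A| = 60, |Parcel B| = 51.5, |Parcel A∩Parcel B| = 19.0303.
|Parcel A △ Parcel B| = |Parcel A| + |Parcel B| − 2·|Parcel A∩Parcel B| = 60 + 51.5 − 38.0606 = 73.44.

73.44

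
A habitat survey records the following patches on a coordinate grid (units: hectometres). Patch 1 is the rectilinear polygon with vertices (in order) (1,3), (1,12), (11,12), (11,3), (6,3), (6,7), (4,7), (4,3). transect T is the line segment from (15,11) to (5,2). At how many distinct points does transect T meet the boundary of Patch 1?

The segment meets the boundary at (6.111,3), (11,7.4).

2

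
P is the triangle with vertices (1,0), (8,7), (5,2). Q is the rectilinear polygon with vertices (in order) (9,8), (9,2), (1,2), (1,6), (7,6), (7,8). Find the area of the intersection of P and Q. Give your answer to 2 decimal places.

The intersection is the polygon with vertices (7,6), (8,7), (5,2), (3,2).
By the shoelace formula its area is 5.00.

5.00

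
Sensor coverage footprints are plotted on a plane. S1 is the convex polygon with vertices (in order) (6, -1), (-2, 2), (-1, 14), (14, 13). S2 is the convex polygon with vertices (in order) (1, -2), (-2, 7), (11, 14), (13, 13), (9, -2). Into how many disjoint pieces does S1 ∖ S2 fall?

S1 ∖ S2 splits into 3 disjoint pieces (area 3.9286, area 36.3194, area 1.6791).

3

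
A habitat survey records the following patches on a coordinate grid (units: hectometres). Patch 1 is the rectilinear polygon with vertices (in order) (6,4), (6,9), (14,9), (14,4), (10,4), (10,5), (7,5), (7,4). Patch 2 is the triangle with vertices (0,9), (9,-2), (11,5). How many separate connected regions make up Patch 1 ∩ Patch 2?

Patch 1 ∩ Patch 2 is a single connected region.

1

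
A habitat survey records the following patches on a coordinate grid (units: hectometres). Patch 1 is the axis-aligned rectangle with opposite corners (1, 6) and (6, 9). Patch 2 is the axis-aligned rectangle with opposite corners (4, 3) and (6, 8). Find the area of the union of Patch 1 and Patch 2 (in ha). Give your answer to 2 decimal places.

By inclusion–exclusion:
Individual areas: |Patch 1| = 15, |Patch 2| = 10.
|Patch 1∩Patch 2|: x∈[4,6], y∈[6,8] → 2·2 = 4.
|Patch 1 ∪ Patch 2| = 25 − 4 = 21.00.

21.00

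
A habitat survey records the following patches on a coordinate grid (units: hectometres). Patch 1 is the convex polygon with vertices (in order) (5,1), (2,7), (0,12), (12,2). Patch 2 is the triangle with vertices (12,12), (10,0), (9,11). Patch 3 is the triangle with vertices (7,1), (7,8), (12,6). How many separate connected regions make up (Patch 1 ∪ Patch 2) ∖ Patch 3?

3

(Patch 1 ∪ Patch 2) ∖ Patch 3 splits into 3 disjoint pieces (area 30.2976, area 11.2064, area 5.999).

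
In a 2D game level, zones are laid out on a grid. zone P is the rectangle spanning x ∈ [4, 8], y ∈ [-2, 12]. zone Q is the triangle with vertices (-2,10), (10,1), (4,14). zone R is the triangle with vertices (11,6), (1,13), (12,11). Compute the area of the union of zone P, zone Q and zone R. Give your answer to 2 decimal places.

By inclusion–exclusion:
Individual areas: |zone P| = 56, |zone Q| = 51, |zone R| = 28.5.
|zone P∩zone Q| = 21.7436.
|zone P∩zone R| = 9.7955.
|zone Q∩zone R| = 4.7829.
|zone P∩zone Q∩zone R| = 2.3531.
|zone P ∪ zone Q ∪ zone R| = 135.5 − 36.3219 + 2.3531 = 101.53.

101.53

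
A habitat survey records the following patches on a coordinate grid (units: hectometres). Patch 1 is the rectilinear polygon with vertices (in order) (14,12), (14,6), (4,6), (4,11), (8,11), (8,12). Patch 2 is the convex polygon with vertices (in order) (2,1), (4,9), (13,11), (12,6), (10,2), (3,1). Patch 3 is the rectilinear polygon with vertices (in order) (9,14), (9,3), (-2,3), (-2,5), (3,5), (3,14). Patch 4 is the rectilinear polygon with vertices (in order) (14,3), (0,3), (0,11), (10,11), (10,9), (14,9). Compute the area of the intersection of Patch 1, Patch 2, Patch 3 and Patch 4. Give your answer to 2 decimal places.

17.78

The intersection is the polygon with vertices (9,10.111), (9,6), (4,6), (4,9).
By the shoelace formula its area is 17.78.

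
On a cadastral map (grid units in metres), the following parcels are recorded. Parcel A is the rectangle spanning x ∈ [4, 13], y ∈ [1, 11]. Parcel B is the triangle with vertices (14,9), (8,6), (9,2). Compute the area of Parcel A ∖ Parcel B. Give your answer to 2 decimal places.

|Parcel A| = 90, |Parcel A∩Parcel B| = 13.05.
|Parcel A ∖ Parcel B| = |Parcel A| − |Parcel A∩Parcel B| = 90 − 13.05 = 76.95.

76.95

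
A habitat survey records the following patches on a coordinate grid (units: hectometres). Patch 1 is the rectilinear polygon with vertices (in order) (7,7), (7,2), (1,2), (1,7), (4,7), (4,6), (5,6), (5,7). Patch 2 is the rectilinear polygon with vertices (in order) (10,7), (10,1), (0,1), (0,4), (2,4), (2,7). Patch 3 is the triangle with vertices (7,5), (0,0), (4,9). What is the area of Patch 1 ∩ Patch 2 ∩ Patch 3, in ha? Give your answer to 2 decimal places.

16.13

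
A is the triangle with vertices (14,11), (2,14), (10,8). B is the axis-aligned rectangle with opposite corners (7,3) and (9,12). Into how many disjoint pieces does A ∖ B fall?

A ∖ B is a single connected region.

1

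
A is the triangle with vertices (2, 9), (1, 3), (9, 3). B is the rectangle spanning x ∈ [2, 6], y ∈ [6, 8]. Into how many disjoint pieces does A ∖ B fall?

A ∖ B is a single connected region.

1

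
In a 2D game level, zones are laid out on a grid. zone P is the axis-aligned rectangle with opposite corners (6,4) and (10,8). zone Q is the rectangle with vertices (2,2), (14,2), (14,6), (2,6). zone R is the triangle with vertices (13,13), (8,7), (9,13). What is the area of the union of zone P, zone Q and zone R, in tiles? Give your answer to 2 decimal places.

By inclusion–exclusion:
Individual areas: |zone P| = 16, |zone Q| = 48, |zone R| = 12.
|zone P∩zone Q|: x∈[6,10], y∈[4,6] → 4·2 = 8.
|zone P∩zone R| = 0.3333.
|zone Q∩zone R| = 0.
|zone P∩zone Q∩zone R| = 0.
|zone P ∪ zone Q ∪ zone R| = 76 − 8.3333 + 0 = 67.67.

67.67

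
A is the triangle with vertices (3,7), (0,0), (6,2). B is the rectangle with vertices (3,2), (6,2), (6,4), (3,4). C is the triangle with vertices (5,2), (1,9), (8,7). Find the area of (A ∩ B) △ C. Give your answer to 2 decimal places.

|A ∩ B| = 4.8.
|(A ∩ B) ∩ C| = 1.5262.
|(A ∩ B) △ C| = 4.8 + 20.5 − 3.0524 = 22.25.

22.25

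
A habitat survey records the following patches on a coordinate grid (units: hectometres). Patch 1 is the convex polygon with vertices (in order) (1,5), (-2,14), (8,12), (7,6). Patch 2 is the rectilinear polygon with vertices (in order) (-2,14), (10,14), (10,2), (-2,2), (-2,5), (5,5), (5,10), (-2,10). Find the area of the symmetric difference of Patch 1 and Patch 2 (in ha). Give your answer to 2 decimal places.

|Patch 1| = 59.5, |Patch 2| = 109, |Patch 1∩Patch 2| = 36.6667.
|Patch 1 △ Patch 2| = |Patch 1| + |Patch 2| − 2·|Patch 1∩Patch 2| = 59.5 + 109 − 73.3333 = 95.17.

95.17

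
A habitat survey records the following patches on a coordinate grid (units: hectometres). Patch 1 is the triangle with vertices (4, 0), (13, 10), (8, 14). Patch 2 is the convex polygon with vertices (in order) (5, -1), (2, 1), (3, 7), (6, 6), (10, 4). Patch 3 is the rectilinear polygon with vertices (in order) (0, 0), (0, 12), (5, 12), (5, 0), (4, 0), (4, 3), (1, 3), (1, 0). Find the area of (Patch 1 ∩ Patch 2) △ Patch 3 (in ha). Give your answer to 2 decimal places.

|Patch 1 ∩ Patch 2| = 9.0765.
|(Patch 1 ∩ Patch 2) ∩ Patch 3| = 1.1944.
|(Patch 1 ∩ Patch 2) △ Patch 3| = 9.0765 + 51 − 2.3889 = 57.69.

57.69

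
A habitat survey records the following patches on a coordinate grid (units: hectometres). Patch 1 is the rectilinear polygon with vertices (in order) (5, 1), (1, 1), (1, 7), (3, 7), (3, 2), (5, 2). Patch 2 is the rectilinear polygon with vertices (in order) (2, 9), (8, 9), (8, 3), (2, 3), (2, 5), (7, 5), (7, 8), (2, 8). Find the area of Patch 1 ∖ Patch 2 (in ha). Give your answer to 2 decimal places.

|Patch 1| = 14, |Patch 1∩Patch 2| = 2.
|Patch 1 ∖ Patch 2| = |Patch 1| − |Patch 1∩Patch 2| = 14 − 2 = 12.00.

12.00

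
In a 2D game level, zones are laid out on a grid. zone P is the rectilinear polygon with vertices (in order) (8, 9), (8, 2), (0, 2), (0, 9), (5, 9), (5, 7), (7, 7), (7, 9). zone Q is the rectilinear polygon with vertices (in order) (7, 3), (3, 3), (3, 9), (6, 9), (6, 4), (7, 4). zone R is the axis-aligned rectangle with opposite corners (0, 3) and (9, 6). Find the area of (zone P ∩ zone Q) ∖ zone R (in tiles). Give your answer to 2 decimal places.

7.00

|zone P ∩ zone Q| = 17.
|(zone P ∩ zone Q) ∩ zone R| = 10.
|(zone P ∩ zone Q) ∖ zone R| = 17 − 10 = 7.00.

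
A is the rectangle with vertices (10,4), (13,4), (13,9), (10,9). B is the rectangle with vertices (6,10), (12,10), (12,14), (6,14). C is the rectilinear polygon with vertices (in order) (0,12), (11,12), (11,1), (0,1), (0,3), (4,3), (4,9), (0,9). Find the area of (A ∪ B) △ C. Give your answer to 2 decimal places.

|A ∪ B| = 39.
|(A ∪ B) ∩ C| = 15.
|(A ∪ B) △ C| = 39 + 97 − 30 = 106.00.

106.00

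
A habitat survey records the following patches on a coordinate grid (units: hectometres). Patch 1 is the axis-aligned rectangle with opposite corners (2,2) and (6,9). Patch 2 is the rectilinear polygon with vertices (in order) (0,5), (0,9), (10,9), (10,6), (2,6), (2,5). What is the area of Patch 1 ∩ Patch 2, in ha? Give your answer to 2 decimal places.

12.00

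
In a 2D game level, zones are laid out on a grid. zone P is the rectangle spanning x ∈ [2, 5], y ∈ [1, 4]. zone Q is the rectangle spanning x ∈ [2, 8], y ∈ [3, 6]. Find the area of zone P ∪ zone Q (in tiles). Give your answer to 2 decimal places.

By inclusion–exclusion:
Individual areas: |zone P| = 9, |zone Q| = 18.
|zone P∩zone Q|: x∈[2,5], y∈[3,4] → 3·1 = 3.
|zone P ∪ zone Q| = 27 − 3 = 24.00.

24.00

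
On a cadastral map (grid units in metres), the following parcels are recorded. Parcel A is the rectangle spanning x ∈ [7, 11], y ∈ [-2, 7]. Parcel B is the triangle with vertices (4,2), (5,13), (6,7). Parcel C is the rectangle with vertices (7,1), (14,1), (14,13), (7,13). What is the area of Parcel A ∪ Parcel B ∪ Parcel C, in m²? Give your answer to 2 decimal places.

104.50

By inclusion–exclusion:
Individual areas: |Parcel A| = 36, |Parcel B| = 8.5, |Parcel C| = 84.
|Parcel A∩Parcel B| = 0.
|Parcel A∩Parcel C|: x∈[7,11], y∈[1,7] → 4·6 = 24.
|Parcel B∩Parcel C| = 0.
|Parcel A∩Parcel B∩Parcel C| = 0.
|Parcel A ∪ Parcel B ∪ Parcel C| = 128.5 − 24 + 0 = 104.50.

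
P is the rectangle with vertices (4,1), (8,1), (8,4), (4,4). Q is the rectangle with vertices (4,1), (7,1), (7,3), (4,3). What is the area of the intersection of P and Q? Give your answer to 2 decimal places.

6.00

|P∩Q|: x∈[4,7], y∈[1,3] → 3·2 = 6.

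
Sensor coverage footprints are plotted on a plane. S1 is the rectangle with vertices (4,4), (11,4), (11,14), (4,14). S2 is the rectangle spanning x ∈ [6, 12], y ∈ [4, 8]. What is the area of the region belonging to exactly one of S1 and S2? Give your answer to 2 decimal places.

54.00

|S1∩S2|: x∈[6,11], y∈[4,8] → 5·4 = 20.
|S1 △ S2| = |S1| + |S2| − 2·|S1∩S2| = 70 + 24 − 40 = 54.00.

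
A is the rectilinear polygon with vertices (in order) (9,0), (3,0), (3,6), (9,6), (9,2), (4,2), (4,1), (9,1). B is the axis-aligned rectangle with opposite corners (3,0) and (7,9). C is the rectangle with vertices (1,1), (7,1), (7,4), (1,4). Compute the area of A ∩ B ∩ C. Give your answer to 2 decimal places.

9.00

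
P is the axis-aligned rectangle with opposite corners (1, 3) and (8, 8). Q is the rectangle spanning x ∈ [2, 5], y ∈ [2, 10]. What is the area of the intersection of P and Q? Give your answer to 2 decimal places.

15.00

|P∩Q|: x∈[2,5], y∈[3,8] → 3·5 = 15.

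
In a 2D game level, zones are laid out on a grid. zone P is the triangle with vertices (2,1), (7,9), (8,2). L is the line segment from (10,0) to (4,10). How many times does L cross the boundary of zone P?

2

The segment meets the boundary at (5.776,7.041), (7.75,3.75).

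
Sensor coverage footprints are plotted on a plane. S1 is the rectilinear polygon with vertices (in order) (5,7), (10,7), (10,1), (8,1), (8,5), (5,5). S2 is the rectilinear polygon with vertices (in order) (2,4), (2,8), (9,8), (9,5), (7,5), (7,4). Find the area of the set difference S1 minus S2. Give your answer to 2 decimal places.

10.00

|S1| = 18, |S1∩S2| = 8.
|S1 ∖ S2| = |S1| − |S1∩S2| = 18 − 8 = 10.00.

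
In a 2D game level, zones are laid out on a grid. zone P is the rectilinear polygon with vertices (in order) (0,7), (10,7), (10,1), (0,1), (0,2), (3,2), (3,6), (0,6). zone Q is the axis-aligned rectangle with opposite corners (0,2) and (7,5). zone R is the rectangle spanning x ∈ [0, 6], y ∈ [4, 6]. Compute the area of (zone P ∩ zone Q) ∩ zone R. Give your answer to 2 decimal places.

3.00

The region (zone P ∩ zone Q) ∩ zone R is the polygon with vertices (6,5), (6,4), (3,4), (3,5).
By the shoelace formula its area is 3.00.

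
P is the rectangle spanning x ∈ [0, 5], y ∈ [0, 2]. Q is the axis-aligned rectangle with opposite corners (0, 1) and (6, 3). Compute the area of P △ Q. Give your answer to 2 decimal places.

12.00

|P∩Q|: x∈[0,5], y∈[1,2] → 5·1 = 5.
|P △ Q| = |P| + |Q| − 2·|P∩Q| = 10 + 12 − 10 = 12.00.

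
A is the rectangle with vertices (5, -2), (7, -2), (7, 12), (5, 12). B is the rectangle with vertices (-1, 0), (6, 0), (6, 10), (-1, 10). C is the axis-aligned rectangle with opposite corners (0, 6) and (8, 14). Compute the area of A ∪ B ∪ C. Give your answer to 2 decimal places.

120.00

By inclusion–exclusion:
Individual areas: |A| = 28, |B| = 70, |C| = 64.
|A∩B|: x∈[5,6], y∈[0,10] → 1·10 = 10.
|A∩C|: x∈[5,7], y∈[6,12] → 2·6 = 12.
|B∩C|: x∈[0,6], y∈[6,10] → 6·4 = 24.
|A∩B∩C| = 4.
|A ∪ B ∪ C| = 162 − 46 + 4 = 120.00.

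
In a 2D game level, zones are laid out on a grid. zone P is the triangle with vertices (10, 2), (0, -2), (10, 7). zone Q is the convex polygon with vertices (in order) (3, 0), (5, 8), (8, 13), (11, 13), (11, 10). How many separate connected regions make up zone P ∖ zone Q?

1

zone P ∖ zone Q is a single connected region.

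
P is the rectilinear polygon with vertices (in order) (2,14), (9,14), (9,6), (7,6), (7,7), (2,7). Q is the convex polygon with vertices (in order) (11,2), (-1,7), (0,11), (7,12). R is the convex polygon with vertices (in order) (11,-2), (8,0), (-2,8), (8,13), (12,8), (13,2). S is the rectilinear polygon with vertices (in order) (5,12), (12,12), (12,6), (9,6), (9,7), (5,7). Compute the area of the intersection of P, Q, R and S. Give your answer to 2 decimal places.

14.65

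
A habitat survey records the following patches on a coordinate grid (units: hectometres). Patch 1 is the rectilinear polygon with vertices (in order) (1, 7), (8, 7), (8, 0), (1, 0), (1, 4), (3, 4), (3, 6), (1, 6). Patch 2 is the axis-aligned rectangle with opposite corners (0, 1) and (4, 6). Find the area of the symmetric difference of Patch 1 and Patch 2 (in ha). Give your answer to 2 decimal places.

|Patch 1| = 45, |Patch 2| = 20, |Patch 1∩Patch 2| = 11.
|Patch 1 △ Patch 2| = |Patch 1| + |Patch 2| − 2·|Patch 1∩Patch 2| = 45 + 20 − 22 = 43.00.

43.00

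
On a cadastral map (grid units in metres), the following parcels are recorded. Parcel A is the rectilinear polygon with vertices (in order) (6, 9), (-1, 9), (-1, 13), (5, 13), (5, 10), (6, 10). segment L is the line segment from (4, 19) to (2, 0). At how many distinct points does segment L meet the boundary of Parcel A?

The segment meets the boundary at (2.947,9), (3.368,13).

2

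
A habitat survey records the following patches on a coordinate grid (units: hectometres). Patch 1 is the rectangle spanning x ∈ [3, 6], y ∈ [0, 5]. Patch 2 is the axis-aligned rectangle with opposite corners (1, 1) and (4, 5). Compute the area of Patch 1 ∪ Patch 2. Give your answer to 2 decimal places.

By inclusion–exclusion:
Individual areas: |Patch 1| = 15, |Patch 2| = 12.
|Patch 1∩Patch 2|: x∈[3,4], y∈[1,5] → 1·4 = 4.
|Patch 1 ∪ Patch 2| = 27 − 4 = 23.00.

23.00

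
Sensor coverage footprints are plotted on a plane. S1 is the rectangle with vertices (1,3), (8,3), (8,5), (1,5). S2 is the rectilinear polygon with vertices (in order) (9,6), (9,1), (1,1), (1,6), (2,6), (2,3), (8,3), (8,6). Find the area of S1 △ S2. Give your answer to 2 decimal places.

32.00

|S1| = 14, |S2| = 22, |S1∩S2| = 2.
|S1 △ S2| = |S1| + |S2| − 2·|S1∩S2| = 14 + 22 − 4 = 32.00.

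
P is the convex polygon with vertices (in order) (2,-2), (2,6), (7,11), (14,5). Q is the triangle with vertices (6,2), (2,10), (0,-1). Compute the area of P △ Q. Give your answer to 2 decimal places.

75.83

|P| = 80.5, |Q| = 30, |P∩Q| = 17.3333.
|P △ Q| = |P| + |Q| − 2·|P∩Q| = 80.5 + 30 − 34.6667 = 75.83.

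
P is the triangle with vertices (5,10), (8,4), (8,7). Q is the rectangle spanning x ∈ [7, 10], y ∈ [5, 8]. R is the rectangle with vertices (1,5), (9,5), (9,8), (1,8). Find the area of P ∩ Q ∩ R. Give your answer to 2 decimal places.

The intersection is the polygon with vertices (7,8), (8,7), (8,5), (7.5,5), (7,6).
By the shoelace formula its area is 2.25.

2.25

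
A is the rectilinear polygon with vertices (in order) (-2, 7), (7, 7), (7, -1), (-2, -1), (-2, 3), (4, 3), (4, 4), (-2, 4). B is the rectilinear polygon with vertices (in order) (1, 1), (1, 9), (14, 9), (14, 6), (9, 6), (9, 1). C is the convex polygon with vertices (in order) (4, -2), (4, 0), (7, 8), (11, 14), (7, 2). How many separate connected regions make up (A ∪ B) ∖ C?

2

(A ∪ B) ∖ C splits into 2 disjoint pieces (area 66.3333, area 26.2083).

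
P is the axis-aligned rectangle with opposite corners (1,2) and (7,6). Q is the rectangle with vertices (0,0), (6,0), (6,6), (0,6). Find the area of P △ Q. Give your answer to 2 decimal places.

|P∩Q|: x∈[1,6], y∈[2,6] → 5·4 = 20.
|P △ Q| = |P| + |Q| − 2·|P∩Q| = 24 + 36 − 40 = 20.00.

20.00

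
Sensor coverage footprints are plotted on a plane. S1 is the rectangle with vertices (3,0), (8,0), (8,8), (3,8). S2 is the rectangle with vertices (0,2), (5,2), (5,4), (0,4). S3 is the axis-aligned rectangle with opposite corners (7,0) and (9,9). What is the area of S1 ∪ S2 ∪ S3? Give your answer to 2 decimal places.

56.00

By inclusion–exclusion:
Individual areas: |S1| = 40, |S2| = 10, |S3| = 18.
|S1∩S2|: x∈[3,5], y∈[2,4] → 2·2 = 4.
|S1∩S3|: x∈[7,8], y∈[0,8] → 1·8 = 8.
|S2∩S3| = 0 (no overlap).
|S1∩S2∩S3| = 0.
|S1 ∪ S2 ∪ S3| = 68 − 12 + 0 = 56.00.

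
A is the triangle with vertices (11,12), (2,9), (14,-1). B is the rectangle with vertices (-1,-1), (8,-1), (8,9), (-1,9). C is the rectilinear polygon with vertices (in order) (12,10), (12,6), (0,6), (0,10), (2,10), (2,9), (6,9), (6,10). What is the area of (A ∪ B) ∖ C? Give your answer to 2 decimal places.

96.63

|A ∪ B| = 138.
|(A ∪ B) ∩ C| = 41.3718.
|(A ∪ B) ∖ C| = 138 − 41.3718 = 96.63.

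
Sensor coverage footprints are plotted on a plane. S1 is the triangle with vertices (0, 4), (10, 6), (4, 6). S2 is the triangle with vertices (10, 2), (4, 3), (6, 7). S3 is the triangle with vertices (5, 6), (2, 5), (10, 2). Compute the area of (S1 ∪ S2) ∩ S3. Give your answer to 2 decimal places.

The region (S1 ∪ S2) ∩ S3 is the polygon with vertices (5,5), (3.043,4.609), (2,5), (5,6), (10,2), (4.526,4.053).
By the shoelace formula its area is 7.67.

7.67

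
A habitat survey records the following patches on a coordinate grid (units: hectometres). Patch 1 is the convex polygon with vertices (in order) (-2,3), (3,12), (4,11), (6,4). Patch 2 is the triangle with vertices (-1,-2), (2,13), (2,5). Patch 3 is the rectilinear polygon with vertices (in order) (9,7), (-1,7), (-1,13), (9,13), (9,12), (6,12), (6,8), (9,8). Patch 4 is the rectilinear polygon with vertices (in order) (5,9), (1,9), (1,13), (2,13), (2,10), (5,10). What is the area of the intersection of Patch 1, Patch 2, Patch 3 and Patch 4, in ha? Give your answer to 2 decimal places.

The intersection is the polygon with vertices (2,10.2), (2,10), (2,9), (1.333,9).
By the shoelace formula its area is 0.40.

0.40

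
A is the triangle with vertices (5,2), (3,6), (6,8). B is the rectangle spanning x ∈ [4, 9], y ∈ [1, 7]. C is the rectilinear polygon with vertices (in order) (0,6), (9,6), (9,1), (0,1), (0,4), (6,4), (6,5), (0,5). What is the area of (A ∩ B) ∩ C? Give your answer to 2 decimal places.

|A ∩ B| = 6.
|(A ∩ B) ∩ C| = 2.92.

2.92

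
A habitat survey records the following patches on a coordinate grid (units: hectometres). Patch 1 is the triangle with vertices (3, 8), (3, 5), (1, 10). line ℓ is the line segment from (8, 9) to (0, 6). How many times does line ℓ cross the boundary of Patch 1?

2

The segment meets the boundary at (2.261,6.848), (3,7.125).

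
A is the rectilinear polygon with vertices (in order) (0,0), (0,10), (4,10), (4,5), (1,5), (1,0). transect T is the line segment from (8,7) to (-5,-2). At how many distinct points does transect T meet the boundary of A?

2

The segment meets the boundary at (0,1.462), (1,2.154).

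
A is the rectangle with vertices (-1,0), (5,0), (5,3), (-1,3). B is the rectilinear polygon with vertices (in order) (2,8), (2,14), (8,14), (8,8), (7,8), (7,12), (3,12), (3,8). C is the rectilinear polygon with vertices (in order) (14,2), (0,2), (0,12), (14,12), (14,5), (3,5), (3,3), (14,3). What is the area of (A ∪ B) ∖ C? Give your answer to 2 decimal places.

|A ∪ B| = 38.
|(A ∪ B) ∩ C| = 13.
|(A ∪ B) ∖ C| = 38 − 13 = 25.00.

25.00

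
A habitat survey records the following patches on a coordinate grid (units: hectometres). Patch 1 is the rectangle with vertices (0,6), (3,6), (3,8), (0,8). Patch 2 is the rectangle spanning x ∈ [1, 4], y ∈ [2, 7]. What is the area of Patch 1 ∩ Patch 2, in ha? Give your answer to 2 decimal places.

2.00

|Patch 1∩Patch 2|: x∈[1,3], y∈[6,7] → 2·1 = 2.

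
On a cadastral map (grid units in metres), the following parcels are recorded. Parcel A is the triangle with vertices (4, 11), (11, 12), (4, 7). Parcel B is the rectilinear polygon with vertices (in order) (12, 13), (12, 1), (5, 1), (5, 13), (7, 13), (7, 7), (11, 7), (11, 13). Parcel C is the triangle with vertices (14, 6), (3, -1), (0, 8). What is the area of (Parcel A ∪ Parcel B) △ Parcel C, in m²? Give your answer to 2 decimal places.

|Parcel A ∪ Parcel B| = 68.2857.
|(Parcel A ∪ Parcel B) ∩ Parcel C| = 29.6916.
|(Parcel A ∪ Parcel B) △ Parcel C| = 68.2857 + 60 − 59.3831 = 68.90.

68.90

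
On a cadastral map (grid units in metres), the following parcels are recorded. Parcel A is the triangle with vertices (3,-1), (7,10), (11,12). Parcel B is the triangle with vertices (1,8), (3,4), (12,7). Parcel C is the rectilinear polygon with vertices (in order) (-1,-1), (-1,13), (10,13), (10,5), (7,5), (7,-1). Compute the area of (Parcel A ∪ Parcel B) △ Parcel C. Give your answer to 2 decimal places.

104.29

|Parcel A ∪ Parcel B| = 34.5322.
|(Parcel A ∪ Parcel B) ∩ Parcel C| = 33.1212.
|(Parcel A ∪ Parcel B) △ Parcel C| = 34.5322 + 136 − 66.2424 = 104.29.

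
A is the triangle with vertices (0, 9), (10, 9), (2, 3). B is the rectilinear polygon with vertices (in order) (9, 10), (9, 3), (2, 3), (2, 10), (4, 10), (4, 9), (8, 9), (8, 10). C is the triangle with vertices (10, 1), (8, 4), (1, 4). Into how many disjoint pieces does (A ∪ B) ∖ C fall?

(A ∪ B) ∖ C splits into 2 disjoint pieces (area 44.875, area 0.75).

2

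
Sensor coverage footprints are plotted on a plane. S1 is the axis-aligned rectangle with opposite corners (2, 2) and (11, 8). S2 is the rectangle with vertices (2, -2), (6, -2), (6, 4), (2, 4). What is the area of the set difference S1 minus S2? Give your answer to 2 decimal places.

46.00

|S1∩S2|: x∈[2,6], y∈[2,4] → 4·2 = 8.
|S1| = 54.
|S1 ∖ S2| = |S1| − |S1∩S2| = 54 − 8 = 46.00.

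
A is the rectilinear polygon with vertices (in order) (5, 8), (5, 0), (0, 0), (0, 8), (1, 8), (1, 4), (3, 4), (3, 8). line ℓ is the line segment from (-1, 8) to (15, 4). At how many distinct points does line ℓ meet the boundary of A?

The segment meets the boundary at (3,7), (5,6.5), (1,7.5), (0,7.75).

4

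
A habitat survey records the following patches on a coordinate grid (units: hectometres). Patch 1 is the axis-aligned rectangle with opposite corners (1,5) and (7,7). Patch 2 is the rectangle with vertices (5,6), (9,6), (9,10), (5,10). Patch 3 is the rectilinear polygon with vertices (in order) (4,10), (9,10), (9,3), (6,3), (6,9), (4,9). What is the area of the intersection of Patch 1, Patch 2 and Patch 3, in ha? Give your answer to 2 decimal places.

1.00

The intersection is the polygon with vertices (7,6), (6,6), (6,7), (7,7).
By the shoelace formula its area is 1.00.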